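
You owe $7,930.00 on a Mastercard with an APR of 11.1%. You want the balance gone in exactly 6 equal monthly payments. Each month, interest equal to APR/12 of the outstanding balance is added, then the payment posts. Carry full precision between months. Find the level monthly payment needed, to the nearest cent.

Monthly rate r = 11.1%/12 = 0.925% = 0.00925.
Level-payment amortization: P = B₀·r / (1 − (1+r)^(−n)) = 7930.00·0.00925 / (1 − 1.00925^(−6)).
Denominator 1 − (1+r)^(−6) = 0.0537466032.
P = 73.3525 / 0.0537466032 ≈ 1364.78.

$1,364.78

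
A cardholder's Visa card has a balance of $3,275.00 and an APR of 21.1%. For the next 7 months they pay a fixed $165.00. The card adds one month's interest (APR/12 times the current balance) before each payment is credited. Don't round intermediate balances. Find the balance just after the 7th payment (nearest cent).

$2,482.25

Monthly rate r = 21.1%/12 = 1.75833% = 0.0175833.
Each month: B ← B·(1+r) − $165.00.
Month 1: interest $57.59; balance after payment $3,167.59.
Month 2: interest $55.70; balance after payment $3,058.28.
Month 3: interest $53.77; balance after payment $2,947.06.
Month 4: interest $51.82; balance after payment $2,833.88.
Month 5: interest $49.83; balance after payment $2,718.70.
Month 6: interest $47.80; balance after payment $2,601.51.
Month 7: interest $45.74; balance after payment $2,482.25.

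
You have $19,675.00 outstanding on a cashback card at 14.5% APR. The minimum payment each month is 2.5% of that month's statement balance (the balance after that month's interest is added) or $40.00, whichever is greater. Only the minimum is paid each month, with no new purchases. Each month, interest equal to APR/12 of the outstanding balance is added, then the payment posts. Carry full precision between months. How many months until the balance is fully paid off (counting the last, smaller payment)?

Monthly rate r = 14.5%/12 = 1.20833% = 0.0120833.
While 2.5% of the post-interest balance exceeds $40.00, each month B ← (B·(1+r))·(1 − 0.025), i.e. B shrinks by the factor (1+r)·0.975 = 0.98678.
This holds for months 1–190. Entering month 191 the balance is $1,569.94; 2.5% of the post-interest balance is now below $40.00, so the flat $40.00 minimum applies from here.
From month 191 a fixed $40.00 at rate r clears $1,569.94 in 54 more payments. Total: 190 + 54 = 244 months.

244 months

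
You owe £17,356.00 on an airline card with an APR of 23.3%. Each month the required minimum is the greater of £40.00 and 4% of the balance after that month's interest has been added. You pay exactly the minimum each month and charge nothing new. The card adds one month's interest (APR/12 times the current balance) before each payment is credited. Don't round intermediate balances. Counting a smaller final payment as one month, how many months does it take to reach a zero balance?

Monthly rate r = 23.3%/12 = 1.94167% = 0.0194167.
While 4% of the post-interest balance exceeds £40.00, each month B ← (B·(1+r))·(1 − 0.04), i.e. B shrinks by the factor (1+r)·0.96 = 0.97864.
This holds for months 1–134. Entering month 135 the balance is £961.45; 4% of the post-interest balance is now below £40.00, so the flat £40.00 minimum applies from here.
From month 135 a fixed £40.00 at rate r clears £961.45 in 33 more payments. Total: 134 + 33 = 167 months.

167 months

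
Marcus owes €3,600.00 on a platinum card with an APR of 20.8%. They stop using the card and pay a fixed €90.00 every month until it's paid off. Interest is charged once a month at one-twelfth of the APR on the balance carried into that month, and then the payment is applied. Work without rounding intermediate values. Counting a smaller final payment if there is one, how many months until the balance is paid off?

69 payments

Monthly rate r = 20.8%/12 = 1.73333% = 0.0173333.
Recurrence: B ← B·(1+r) − €90.00.
Month 1: interest €62.40; balance after payment €3,572.40.
Month 2: interest €61.92; balance after payment €3,544.32.
Closed form: n = −ln(1 − rB₀/P)/ln(1+r) = −ln(0.30667)/ln(1.01733) ≈ 68.781, so the balance reaches zero during payment 69.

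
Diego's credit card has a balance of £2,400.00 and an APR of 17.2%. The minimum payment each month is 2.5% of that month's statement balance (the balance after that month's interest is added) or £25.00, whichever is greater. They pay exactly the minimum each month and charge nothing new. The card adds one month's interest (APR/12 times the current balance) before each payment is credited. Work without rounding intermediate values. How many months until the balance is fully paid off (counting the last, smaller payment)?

Monthly rate r = 17.2%/12 = 1.43333% = 0.0143333.
While 2.5% of the post-interest balance exceeds £25.00, each month B ← (B·(1+r))·(1 − 0.025), i.e. B shrinks by the factor (1+r)·0.975 = 0.98897.
This holds for months 1–81. Entering month 82 the balance is £977.74; 2.5% of the post-interest balance is now below £25.00, so the flat £25.00 minimum applies from here.
From month 82 a fixed £25.00 at rate r clears £977.74 in 58 more payments. Total: 81 + 58 = 139 months.

139 months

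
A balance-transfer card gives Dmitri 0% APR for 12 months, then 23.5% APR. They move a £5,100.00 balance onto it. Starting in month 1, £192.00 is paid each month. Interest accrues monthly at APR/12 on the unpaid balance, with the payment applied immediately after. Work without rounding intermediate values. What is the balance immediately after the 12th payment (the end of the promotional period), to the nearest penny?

£2,796.00

Promo months 1–12 at r₀ = 0%/12 = 0; months 13+ at r₁ = 23.5%/12 = 0.0195833.
After month 12 (no interest yet): B = £5,100.00 − 12·£192.00 = £2,796.00.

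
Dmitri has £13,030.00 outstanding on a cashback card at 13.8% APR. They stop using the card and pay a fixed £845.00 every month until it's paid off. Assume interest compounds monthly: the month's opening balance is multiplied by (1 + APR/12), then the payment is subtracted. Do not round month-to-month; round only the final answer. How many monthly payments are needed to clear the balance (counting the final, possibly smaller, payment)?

Monthly rate r = 13.8%/12 = 1.15% = 0.0115.
Recurrence: B ← B·(1+r) − £845.00.
Month 1: interest £149.84; balance after payment £12,334.84.
Month 2: interest £141.85; balance after payment £11,631.70.
Closed form: n = −ln(1 − rB₀/P)/ln(1+r) = −ln(0.82267)/ln(1.0115) ≈ 17.071, so the balance reaches zero during payment 18.

18 payments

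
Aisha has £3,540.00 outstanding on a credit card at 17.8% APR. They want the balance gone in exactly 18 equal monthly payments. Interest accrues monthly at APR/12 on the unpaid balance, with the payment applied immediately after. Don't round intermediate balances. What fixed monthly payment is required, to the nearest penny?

£225.54

Monthly rate r = 17.8%/12 = 1.48333% = 0.0148333.
Level-payment amortization: P = B₀·r / (1 − (1+r)^(−n)) = 3540.00·0.0148333 / (1 − 1.01483^(−18)).
Denominator 1 − (1+r)^(−18) = 0.23282406.
P = 52.51 / 0.23282406 ≈ 225.54.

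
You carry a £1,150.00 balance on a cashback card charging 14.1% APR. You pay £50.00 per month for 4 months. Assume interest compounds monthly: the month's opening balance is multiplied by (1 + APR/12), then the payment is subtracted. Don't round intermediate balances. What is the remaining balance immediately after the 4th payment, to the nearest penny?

Monthly rate r = 14.1%/12 = 1.175% = 0.01175.
Each month: B ← B·(1+r) − £50.00.
Month 1: interest £13.51; balance after payment £1,113.51.
Month 2: interest £13.08; balance after payment £1,076.60.
Month 3: interest £12.65; balance after payment £1,039.25.
Month 4: interest £12.21; balance after payment £1,001.46.

£1,001.46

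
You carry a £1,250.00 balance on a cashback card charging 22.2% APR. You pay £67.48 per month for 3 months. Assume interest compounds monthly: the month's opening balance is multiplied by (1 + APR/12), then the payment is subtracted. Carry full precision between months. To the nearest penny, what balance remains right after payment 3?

Monthly rate r = 22.2%/12 = 1.85% = 0.0185.
Each month: B ← B·(1+r) − £67.48.
Month 1: interest £23.12; balance after payment £1,205.64.
Month 2: interest £22.30; balance after payment £1,160.47.
Month 3: interest £21.47; balance after payment £1,114.46.

£1,114.46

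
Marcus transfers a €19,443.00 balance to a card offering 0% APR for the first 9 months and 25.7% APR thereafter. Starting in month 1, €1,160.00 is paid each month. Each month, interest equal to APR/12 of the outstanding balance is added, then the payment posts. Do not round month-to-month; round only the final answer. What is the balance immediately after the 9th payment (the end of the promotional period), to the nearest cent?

€9,003.00

Promo months 1–9 at r₀ = 0%/12 = 0; months 10+ at r₁ = 25.7%/12 = 0.0214167.
After month 9 (no interest yet): B = €19,443.00 − 9·€1,160.00 = €9,003.00.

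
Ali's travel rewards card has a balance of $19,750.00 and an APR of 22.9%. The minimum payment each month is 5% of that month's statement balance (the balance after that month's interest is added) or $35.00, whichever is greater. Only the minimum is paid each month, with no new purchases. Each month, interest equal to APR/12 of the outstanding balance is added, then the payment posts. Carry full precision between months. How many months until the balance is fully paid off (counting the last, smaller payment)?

Monthly rate r = 22.9%/12 = 1.90833% = 0.0190833.
While 5% of the post-interest balance exceeds $35.00, each month B ← (B·(1+r))·(1 − 0.05), i.e. B shrinks by the factor (1+r)·0.95 = 0.96813.
This holds for months 1–104. Entering month 105 the balance is $680.19; 5% of the post-interest balance is now below $35.00, so the flat $35.00 minimum applies from here.
From month 105 a fixed $35.00 at rate r clears $680.19 in 25 more payments. Total: 104 + 25 = 129 months.

129 months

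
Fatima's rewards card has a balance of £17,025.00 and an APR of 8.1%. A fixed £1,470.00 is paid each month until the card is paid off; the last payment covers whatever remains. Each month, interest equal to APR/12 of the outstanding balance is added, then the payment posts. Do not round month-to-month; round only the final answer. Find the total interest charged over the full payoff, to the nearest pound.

Monthly rate r = 8.1%/12 = 0.675% = 0.00675.
Payoff takes n = ⌈−ln(1 − rB₀/P)/ln(1+r)⌉ = ⌈12.100⌉ = 13 payments; the last is £147.53.
Total paid = 12·£1,470.00 + £147.53 = £17,787.53.
Total interest = total paid − principal = £17,787.53 − £17,025.00 = £762.53.

£763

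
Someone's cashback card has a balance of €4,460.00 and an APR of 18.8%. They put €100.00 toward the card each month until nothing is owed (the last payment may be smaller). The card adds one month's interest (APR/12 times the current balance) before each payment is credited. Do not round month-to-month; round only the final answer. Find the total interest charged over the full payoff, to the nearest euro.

Monthly rate r = 18.8%/12 = 1.56667% = 0.0156667.
Payoff takes n = ⌈−ln(1 − rB₀/P)/ln(1+r)⌉ = ⌈77.179⌉ = 78 payments; the last is €17.99.
Total paid = 77·€100.00 + €17.99 = €7,717.99.
Total interest = total paid − principal = €7,717.99 − €4,460.00 = €3,257.99.

€3,258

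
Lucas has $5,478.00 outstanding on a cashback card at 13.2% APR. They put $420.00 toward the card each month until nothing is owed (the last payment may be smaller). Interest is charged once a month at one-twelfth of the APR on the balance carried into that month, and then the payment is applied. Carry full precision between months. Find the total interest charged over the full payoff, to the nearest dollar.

$468

Monthly rate r = 13.2%/12 = 1.1% = 0.011.
Payoff takes n = ⌈−ln(1 − rB₀/P)/ln(1+r)⌉ = ⌈14.156⌉ = 15 payments; the last is $65.89.
Total paid = 14·$420.00 + $65.89 = $5,945.89.
Total interest = total paid − principal = $5,945.89 − $5,478.00 = $467.89.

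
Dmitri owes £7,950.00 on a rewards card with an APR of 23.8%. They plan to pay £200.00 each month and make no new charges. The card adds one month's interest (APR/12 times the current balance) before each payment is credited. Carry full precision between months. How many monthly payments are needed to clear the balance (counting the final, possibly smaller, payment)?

Monthly rate r = 23.8%/12 = 1.98333% = 0.0198333.
Recurrence: B ← B·(1+r) − £200.00.
Month 1: interest £157.68; balance after payment £7,907.68.
Month 2: interest £156.84; balance after payment £7,864.51.
Closed form: n = −ln(1 − rB₀/P)/ln(1+r) = −ln(0.21162)/ln(1.01983) ≈ 79.073, so the balance reaches zero during payment 80.

80 months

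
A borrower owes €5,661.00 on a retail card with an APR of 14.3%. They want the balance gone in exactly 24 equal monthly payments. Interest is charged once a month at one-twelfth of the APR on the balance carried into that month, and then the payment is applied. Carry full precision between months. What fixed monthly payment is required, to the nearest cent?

€272.60

Monthly rate r = 14.3%/12 = 1.19167% = 0.0119167.
Level-payment amortization: P = B₀·r / (1 − (1+r)^(−n)) = 5661.00·0.0119167 / (1 − 1.01192^(−24)).
Denominator 1 − (1+r)^(−24) = 0.247466176.
P = 67.4603 / 0.247466176 ≈ 272.60.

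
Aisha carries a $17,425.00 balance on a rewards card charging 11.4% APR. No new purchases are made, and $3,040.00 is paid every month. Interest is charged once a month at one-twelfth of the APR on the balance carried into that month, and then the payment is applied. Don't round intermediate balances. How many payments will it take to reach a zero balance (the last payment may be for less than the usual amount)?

6 months

Monthly rate r = 11.4%/12 = 0.95% = 0.0095.
Recurrence: B ← B·(1+r) − $3,040.00.
Month 1: interest $165.54; balance after payment $14,550.54.
Month 2: interest $138.23; balance after payment $11,648.77.
Month 3: interest $110.66; balance after payment $8,719.43.
Month 4: interest $82.83; balance after payment $5,762.27.
Month 5: interest $54.74; balance after payment $2,777.01.
Month 6: interest $26.38; balance after payment $0.00.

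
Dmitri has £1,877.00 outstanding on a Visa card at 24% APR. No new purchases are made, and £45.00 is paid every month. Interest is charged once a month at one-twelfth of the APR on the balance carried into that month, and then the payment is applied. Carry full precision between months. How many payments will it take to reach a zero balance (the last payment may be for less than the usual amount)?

Monthly rate r = 24%/12 = 2% = 0.02.
Recurrence: B ← B·(1+r) − £45.00.
Month 1: interest £37.54; balance after payment £1,869.54.
Month 2: interest £37.39; balance after payment £1,861.93.
Closed form: n = −ln(1 − rB₀/P)/ln(1+r) = −ln(0.16578)/ln(1.02) ≈ 90.751, so the balance reaches zero during payment 91.

91 months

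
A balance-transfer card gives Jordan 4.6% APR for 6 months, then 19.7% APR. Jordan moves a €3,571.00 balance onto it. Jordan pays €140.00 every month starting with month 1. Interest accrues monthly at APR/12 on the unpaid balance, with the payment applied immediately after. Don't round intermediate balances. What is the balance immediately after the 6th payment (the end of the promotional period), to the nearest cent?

€2,805.83

Promo months 1–6 at r₀ = 4.6%/12 = 0.00383333; months 7+ at r₁ = 19.7%/12 = 0.0164167.
After month 6: iterate B ← B·(1+r₀) − €140.00 for 6 months → €2,805.83.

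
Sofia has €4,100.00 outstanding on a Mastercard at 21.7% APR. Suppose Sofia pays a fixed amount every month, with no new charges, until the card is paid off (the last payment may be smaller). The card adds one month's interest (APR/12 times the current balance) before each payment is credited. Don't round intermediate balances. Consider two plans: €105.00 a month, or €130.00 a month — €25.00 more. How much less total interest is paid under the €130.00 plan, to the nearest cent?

Monthly rate r = 21.7%/12 = 1.80833% = 0.0180833.
At €105.00/mo: n = ⌈−ln(1 − rB₀/P)/ln(1+r)⌉ = 69 payments (last €34.62); total interest = total paid − €4,100.00 = €3,074.62.
At €130.00/mo: 48 payments (last €17.49); total interest €2,027.49.
Interest saved = €3,074.62 − €2,027.49 = €1,047.13.

€1,047.13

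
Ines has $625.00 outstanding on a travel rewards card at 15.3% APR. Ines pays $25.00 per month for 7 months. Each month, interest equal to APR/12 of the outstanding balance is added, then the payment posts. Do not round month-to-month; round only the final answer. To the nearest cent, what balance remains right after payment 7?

$501.12

Monthly rate r = 15.3%/12 = 1.275% = 0.01275.
Each month: B ← B·(1+r) − $25.00.
Month 1: interest $7.97; balance after payment $607.97.
Month 2: interest $7.75; balance after payment $590.72.
Month 3: interest $7.53; balance after payment $573.25.
Month 4: interest $7.31; balance after payment $555.56.
Month 5: interest $7.08; balance after payment $537.64.
Month 6: interest $6.85; balance after payment $519.50.
Month 7: interest $6.62; balance after payment $501.12.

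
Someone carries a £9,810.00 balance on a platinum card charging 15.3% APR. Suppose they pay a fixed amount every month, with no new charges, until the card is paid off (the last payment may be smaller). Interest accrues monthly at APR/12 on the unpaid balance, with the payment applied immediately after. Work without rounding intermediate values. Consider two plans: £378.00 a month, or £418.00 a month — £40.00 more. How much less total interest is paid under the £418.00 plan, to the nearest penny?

£257.24

Monthly rate r = 15.3%/12 = 1.275% = 0.01275.
At £378.00/mo: n = ⌈−ln(1 − rB₀/P)/ln(1+r)⌉ = 32 payments (last £270.79); total interest = total paid − £9,810.00 = £2,178.79.
At £418.00/mo: 29 payments (last £27.55); total interest £1,921.55.
Interest saved = £2,178.79 − £1,921.55 = £257.24.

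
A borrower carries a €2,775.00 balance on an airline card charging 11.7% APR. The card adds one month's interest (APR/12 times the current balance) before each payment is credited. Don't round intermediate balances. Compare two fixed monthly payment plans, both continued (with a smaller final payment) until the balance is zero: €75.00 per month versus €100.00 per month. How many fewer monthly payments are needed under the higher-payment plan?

Monthly rate r = 11.7%/12 = 0.975% = 0.00975.
At €75.00/mo: n = ⌈−ln(1 − rB₀/P)/ln(1+r)⌉ = 47 payments (last €8.79); total interest = total paid − €2,775.00 = €683.79.
At €100.00/mo: 33 payments (last €51.58); total interest €476.58.
Payments saved = 47 − 33 = 14.

14 fewer payments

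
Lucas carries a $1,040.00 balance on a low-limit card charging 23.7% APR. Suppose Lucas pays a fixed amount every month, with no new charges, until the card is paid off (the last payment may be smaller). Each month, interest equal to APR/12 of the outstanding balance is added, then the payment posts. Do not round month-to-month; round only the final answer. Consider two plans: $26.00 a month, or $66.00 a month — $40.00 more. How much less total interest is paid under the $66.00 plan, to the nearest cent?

$816.60

Monthly rate r = 23.7%/12 = 1.975% = 0.01975.
At $26.00/mo: n = ⌈−ln(1 − rB₀/P)/ln(1+r)⌉ = 80 payments (last $20.79); total interest = total paid − $1,040.00 = $1,034.79.
At $66.00/mo: 20 payments (last $4.19); total interest $218.19.
Interest saved = $1,034.79 − $218.19 = $816.60.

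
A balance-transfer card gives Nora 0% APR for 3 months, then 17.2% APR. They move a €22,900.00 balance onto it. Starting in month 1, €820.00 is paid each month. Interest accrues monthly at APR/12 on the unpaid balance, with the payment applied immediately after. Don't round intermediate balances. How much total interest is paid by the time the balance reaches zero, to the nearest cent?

€5,030.70

Promo months 1–3 at r₀ = 0%/12 = 0; months 4+ at r₁ = 17.2%/12 = 0.0143333.
After month 3 (no interest yet): B = €22,900.00 − 3·€820.00 = €20,440.00.
Then at r₁ with €820.00/mo: n₂ = −ln(1 − r₁·B/P)/ln(1+r₁) ≈ 31.06 → 32 more payments.
Total paid = 34·€820.00 + €50.70 = €27,930.70; interest = €27,930.70 − €22,900.00 = €5,030.70.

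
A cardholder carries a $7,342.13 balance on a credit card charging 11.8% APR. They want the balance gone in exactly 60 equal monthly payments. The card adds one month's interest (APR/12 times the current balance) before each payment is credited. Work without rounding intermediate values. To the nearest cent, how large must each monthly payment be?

$162.58

Monthly rate r = 11.8%/12 = 0.983333% = 0.00983333.
Level-payment amortization: P = B₀·r / (1 − (1+r)^(−n)) = 7342.13·0.00983333 / (1 − 1.00983^(−60)).
Denominator 1 − (1+r)^(−60) = 0.444072864.
P = 72.1976 / 0.444072864 ≈ 162.58.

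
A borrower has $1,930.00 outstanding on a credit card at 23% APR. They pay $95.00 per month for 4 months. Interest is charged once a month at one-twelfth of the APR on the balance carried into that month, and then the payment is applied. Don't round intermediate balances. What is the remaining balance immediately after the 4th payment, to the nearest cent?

$1,691.21

Monthly rate r = 23%/12 = 1.91667% = 0.0191667.
Each month: B ← B·(1+r) − $95.00.
Month 1: interest $36.99; balance after payment $1,871.99.
Month 2: interest $35.88; balance after payment $1,812.87.
Month 3: interest $34.75; balance after payment $1,752.62.
Month 4: interest $33.59; balance after payment $1,691.21.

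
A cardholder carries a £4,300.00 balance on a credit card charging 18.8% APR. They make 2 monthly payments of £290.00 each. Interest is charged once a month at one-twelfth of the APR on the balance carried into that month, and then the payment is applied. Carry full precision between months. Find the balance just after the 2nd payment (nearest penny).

£3,851.25

Monthly rate r = 18.8%/12 = 1.56667% = 0.0156667.
Each month: B ← B·(1+r) − £290.00.
Month 1: interest £67.37; balance after payment £4,077.37.
Month 2: interest £63.88; balance after payment £3,851.25.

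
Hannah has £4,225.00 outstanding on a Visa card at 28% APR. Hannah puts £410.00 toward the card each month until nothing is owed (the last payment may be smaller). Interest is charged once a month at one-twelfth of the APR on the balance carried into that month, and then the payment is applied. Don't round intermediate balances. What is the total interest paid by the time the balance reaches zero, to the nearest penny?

£664.08

Monthly rate r = 28%/12 = 2.33333% = 0.0233333.
Payoff takes n = ⌈−ln(1 − rB₀/P)/ln(1+r)⌉ = ⌈11.924⌉ = 12 payments; the last is £379.08.
Total paid = 11·£410.00 + £379.08 = £4,889.08.
Total interest = total paid − principal = £4,889.08 − £4,225.00 = £664.08.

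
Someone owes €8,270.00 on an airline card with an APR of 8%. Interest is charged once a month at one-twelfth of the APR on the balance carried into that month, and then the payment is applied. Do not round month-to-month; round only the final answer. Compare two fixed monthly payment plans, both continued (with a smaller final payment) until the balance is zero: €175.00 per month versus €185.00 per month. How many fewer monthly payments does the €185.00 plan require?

Monthly rate r = 8%/12 = 0.666667% = 0.00666667.
At €175.00/mo: n = ⌈−ln(1 − rB₀/P)/ln(1+r)⌉ = 57 payments (last €166.26); total interest = total paid − €8,270.00 = €1,696.26.
At €185.00/mo: 54 payments (last €47.08); total interest €1,582.08.
Payments saved = 57 − 54 = 3.

3 fewer payments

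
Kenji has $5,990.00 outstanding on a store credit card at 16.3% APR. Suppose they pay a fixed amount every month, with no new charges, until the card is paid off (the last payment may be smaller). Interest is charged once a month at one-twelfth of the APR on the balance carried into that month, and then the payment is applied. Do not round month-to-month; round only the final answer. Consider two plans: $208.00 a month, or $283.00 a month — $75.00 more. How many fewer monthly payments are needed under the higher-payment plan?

11 fewer payments

Monthly rate r = 16.3%/12 = 1.35833% = 0.0135833.
At $208.00/mo: n = ⌈−ln(1 − rB₀/P)/ln(1+r)⌉ = 37 payments (last $162.33); total interest = total paid − $5,990.00 = $1,660.33.
At $283.00/mo: 26 payments (last $35.57); total interest $1,120.57.
Payments saved = 37 − 26 = 11.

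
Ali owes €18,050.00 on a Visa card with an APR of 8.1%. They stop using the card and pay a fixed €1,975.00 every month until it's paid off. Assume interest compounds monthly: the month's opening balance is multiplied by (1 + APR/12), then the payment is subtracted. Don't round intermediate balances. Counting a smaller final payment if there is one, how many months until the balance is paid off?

Monthly rate r = 8.1%/12 = 0.675% = 0.00675.
Recurrence: B ← B·(1+r) − €1,975.00.
Month 1: interest €121.84; balance after payment €16,196.84.
Month 2: interest €109.33; balance after payment €14,331.17.
Closed form: n = −ln(1 − rB₀/P)/ln(1+r) = −ln(0.93831)/ln(1.00675) ≈ 9.465, so the balance reaches zero during payment 10.

10 months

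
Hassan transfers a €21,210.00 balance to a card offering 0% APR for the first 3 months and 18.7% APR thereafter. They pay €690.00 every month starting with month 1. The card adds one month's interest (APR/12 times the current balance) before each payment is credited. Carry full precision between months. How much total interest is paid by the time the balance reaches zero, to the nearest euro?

Promo months 1–3 at r₀ = 0%/12 = 0; months 4+ at r₁ = 18.7%/12 = 0.0155833.
After month 3 (no interest yet): B = €21,210.00 − 3·€690.00 = €19,140.00.
Then at r₁ with €690.00/mo: n₂ = −ln(1 − r₁·B/P)/ln(1+r₁) ≈ 36.61 → 37 more payments.
Total paid = 39·€690.00 + €422.16 = €27,332.16; interest = €27,332.16 − €21,210.00 = €6,122.16.

€6,122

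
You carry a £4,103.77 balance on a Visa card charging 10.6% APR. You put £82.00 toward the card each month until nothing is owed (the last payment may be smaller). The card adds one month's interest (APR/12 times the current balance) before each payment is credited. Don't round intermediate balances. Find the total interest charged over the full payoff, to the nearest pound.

£1,337

Monthly rate r = 10.6%/12 = 0.883333% = 0.00883333.
Payoff takes n = ⌈−ln(1 − rB₀/P)/ln(1+r)⌉ = ⌈66.351⌉ = 67 payments; the last is £28.86.
Total paid = 66·£82.00 + £28.86 = £5,440.86.
Total interest = total paid − principal = £5,440.86 − £4,103.77 = £1,337.09.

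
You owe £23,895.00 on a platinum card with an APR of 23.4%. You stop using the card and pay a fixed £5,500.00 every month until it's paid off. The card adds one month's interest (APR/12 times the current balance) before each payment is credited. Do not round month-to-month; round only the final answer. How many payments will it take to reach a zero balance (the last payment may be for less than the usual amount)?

5 months

Monthly rate r = 23.4%/12 = 1.95% = 0.0195.
Recurrence: B ← B·(1+r) − £5,500.00.
Month 1: interest £465.95; balance after payment £18,860.95.
Month 2: interest £367.79; balance after payment £13,728.74.
Month 3: interest £267.71; balance after payment £8,496.45.
Month 4: interest £165.68; balance after payment £3,162.13.
Month 5: interest £61.66; balance after payment £0.00.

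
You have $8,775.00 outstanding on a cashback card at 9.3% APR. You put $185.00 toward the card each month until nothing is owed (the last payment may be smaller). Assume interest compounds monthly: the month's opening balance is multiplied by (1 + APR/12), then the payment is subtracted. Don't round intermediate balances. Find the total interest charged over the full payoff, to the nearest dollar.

$2,206

Monthly rate r = 9.3%/12 = 0.775% = 0.00775.
Payoff takes n = ⌈−ln(1 − rB₀/P)/ln(1+r)⌉ = ⌈59.356⌉ = 60 payments; the last is $66.02.
Total paid = 59·$185.00 + $66.02 = $10,981.02.
Total interest = total paid − principal = $10,981.02 − $8,775.00 = $2,206.02.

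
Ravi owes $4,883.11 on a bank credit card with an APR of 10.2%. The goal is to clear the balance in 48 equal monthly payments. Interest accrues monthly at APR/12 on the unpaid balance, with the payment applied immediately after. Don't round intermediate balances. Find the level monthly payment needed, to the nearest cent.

Monthly rate r = 10.2%/12 = 0.85% = 0.0085.
Level-payment amortization: P = B₀·r / (1 − (1+r)^(−n)) = 4883.11·0.0085 / (1 − 1.0085^(−48)).
Denominator 1 − (1+r)^(−48) = 0.333873551.
P = 41.5064 / 0.333873551 ≈ 124.32.

$124.32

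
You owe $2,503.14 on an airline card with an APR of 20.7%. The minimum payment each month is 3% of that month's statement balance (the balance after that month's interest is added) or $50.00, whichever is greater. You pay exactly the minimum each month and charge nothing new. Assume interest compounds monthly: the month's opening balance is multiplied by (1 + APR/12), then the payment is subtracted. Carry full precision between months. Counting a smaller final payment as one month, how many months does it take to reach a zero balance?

Monthly rate r = 20.7%/12 = 1.725% = 0.01725.
While 3% of the post-interest balance exceeds $50.00, each month B ← (B·(1+r))·(1 − 0.03), i.e. B shrinks by the factor (1+r)·0.97 = 0.98673.
This holds for months 1–32. Entering month 33 the balance is $1,632.55; 3% of the post-interest balance is now below $50.00, so the flat $50.00 minimum applies from here.
From month 33 a fixed $50.00 at rate r clears $1,632.55 in 49 more payments. Total: 32 + 49 = 81 months.

81 months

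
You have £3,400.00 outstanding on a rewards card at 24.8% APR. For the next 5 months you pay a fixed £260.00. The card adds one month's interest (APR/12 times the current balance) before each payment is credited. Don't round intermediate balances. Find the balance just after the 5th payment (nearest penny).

£2,411.30

Monthly rate r = 24.8%/12 = 2.06667% = 0.0206667.
Each month: B ← B·(1+r) − £260.00.
Month 1: interest £70.27; balance after payment £3,210.27.
Month 2: interest £66.35; balance after payment £3,016.61.
Month 3: interest £62.34; balance after payment £2,818.96.
Month 4: interest £58.26; balance after payment £2,617.21.
Month 5: interest £54.09; balance after payment £2,411.30.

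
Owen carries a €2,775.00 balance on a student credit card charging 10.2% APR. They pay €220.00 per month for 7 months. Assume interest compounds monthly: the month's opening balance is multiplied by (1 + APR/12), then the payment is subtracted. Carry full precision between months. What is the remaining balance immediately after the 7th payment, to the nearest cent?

Monthly rate r = 10.2%/12 = 0.85% = 0.0085.
Each month: B ← B·(1+r) − €220.00.
Month 1: interest €23.59; balance after payment €2,578.59.
Month 2: interest €21.92; balance after payment €2,380.51.
Month 3: interest €20.23; balance after payment €2,180.74.
Month 4: interest €18.54; balance after payment €1,979.28.
Month 5: interest €16.82; balance after payment €1,776.10.
Month 6: interest €15.10; balance after payment €1,571.20.
Month 7: interest €13.36; balance after payment €1,364.55.

€1,364.55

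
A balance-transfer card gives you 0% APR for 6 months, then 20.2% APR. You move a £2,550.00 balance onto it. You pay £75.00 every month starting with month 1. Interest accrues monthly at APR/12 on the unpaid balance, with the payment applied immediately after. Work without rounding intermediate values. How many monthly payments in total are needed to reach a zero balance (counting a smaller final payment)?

45 months

Promo months 1–6 at r₀ = 0%/12 = 0; months 7+ at r₁ = 20.2%/12 = 0.0168333.
After month 6 (no interest yet): B = £2,550.00 − 6·£75.00 = £2,100.00.
Then at r₁ with £75.00/mo: n₂ = −ln(1 − r₁·B/P)/ln(1+r₁) ≈ 38.18 → 39 more payments.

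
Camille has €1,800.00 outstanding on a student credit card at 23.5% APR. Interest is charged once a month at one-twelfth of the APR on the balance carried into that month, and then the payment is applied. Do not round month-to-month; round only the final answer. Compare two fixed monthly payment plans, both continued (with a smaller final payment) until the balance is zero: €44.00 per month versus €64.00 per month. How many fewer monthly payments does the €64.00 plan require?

Monthly rate r = 23.5%/12 = 1.95833% = 0.0195833.
At €44.00/mo: n = ⌈−ln(1 − rB₀/P)/ln(1+r)⌉ = 84 payments (last €12.41); total interest = total paid − €1,800.00 = €1,864.41.
At €64.00/mo: 42 payments (last €16.92); total interest €840.92.
Payments saved = 84 − 42 = 42.

42 fewer payments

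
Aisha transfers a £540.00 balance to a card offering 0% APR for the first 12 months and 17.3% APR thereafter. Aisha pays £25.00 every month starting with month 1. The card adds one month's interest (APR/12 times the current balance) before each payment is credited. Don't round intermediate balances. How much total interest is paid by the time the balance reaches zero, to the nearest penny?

£20.22

Promo months 1–12 at r₀ = 0%/12 = 0; months 13+ at r₁ = 17.3%/12 = 0.0144167.
After month 12 (no interest yet): B = £540.00 − 12·£25.00 = £240.00.
Then at r₁ with £25.00/mo: n₂ = −ln(1 − r₁·B/P)/ln(1+r₁) ≈ 10.41 → 11 more payments.
Total paid = 22·£25.00 + £10.22 = £560.22; interest = £560.22 − £540.00 = £20.22.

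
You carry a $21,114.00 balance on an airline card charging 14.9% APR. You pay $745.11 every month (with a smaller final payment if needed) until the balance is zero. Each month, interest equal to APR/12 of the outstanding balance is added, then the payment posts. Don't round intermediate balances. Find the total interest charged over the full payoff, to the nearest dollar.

$5,069

Monthly rate r = 14.9%/12 = 1.24167% = 0.0124167.
Payoff takes n = ⌈−ln(1 − rB₀/P)/ln(1+r)⌉ = ⌈35.140⌉ = 36 payments; the last is $104.57.
Total paid = 35·$745.11 + $104.57 = $26,183.42.
Total interest = total paid − principal = $26,183.42 − $21,114.00 = $5,069.42.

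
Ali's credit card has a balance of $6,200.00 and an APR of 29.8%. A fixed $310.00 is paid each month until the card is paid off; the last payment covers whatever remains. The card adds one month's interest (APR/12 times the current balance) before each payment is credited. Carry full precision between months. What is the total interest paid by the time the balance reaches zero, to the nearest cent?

$2,475.79

Monthly rate r = 29.8%/12 = 2.48333% = 0.0248333.
Payoff takes n = ⌈−ln(1 − rB₀/P)/ln(1+r)⌉ = ⌈27.986⌉ = 28 payments; the last is $305.79.
Total paid = 27·$310.00 + $305.79 = $8,675.79.
Total interest = total paid − principal = $8,675.79 − $6,200.00 = $2,475.79.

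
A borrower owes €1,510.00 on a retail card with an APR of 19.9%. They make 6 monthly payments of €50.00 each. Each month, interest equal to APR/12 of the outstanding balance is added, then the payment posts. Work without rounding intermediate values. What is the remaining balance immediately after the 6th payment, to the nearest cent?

Monthly rate r = 19.9%/12 = 1.65833% = 0.0165833.
Each month: B ← B·(1+r) − €50.00.
Month 1: interest €25.04; balance after payment €1,485.04.
Month 2: interest €24.63; balance after payment €1,459.67.
Month 3: interest €24.21; balance after payment €1,433.87.
Month 4: interest €23.78; balance after payment €1,407.65.
Month 5: interest €23.34; balance after payment €1,381.00.
Month 6: interest €22.90; balance after payment €1,353.90.

€1,353.90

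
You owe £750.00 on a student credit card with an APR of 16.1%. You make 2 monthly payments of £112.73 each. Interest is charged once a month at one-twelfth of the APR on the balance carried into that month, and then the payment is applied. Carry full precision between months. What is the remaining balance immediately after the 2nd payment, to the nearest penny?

£543.29

Monthly rate r = 16.1%/12 = 1.34167% = 0.0134167.
Each month: B ← B·(1+r) − £112.73.
Month 1: interest £10.06; balance after payment £647.33.
Month 2: interest £8.69; balance after payment £543.29.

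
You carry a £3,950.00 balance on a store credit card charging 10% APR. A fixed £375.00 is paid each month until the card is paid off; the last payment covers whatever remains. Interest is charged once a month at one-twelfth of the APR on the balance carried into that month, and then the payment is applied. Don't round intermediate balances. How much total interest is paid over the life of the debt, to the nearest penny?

Monthly rate r = 10%/12 = 0.833333% = 0.00833333.
Payoff takes n = ⌈−ln(1 − rB₀/P)/ln(1+r)⌉ = ⌈11.070⌉ = 12 payments; the last is £26.53.
Total paid = 11·£375.00 + £26.53 = £4,151.53.
Total interest = total paid − principal = £4,151.53 − £3,950.00 = £201.53.

£201.53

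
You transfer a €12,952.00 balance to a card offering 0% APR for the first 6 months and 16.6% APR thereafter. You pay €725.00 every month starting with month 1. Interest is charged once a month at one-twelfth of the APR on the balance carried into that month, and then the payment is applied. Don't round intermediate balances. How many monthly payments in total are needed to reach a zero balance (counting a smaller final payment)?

20 months

Promo months 1–6 at r₀ = 0%/12 = 0; months 7+ at r₁ = 16.6%/12 = 0.0138333.
After month 6 (no interest yet): B = €12,952.00 − 6·€725.00 = €8,602.00.
Then at r₁ with €725.00/mo: n₂ = −ln(1 − r₁·B/P)/ln(1+r₁) ≈ 13.05 → 14 more payments.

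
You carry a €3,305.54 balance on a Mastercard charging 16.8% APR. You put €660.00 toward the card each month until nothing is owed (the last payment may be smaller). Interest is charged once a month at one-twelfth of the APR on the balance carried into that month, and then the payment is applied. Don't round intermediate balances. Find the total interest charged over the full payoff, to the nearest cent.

Monthly rate r = 16.8%/12 = 1.4% = 0.014.
Payoff takes n = ⌈−ln(1 − rB₀/P)/ln(1+r)⌉ = ⌈5.229⌉ = 6 payments; the last is €151.89.
Total paid = 5·€660.00 + €151.89 = €3,451.89.
Total interest = total paid − principal = €3,451.89 − €3,305.54 = €146.35.

€146.35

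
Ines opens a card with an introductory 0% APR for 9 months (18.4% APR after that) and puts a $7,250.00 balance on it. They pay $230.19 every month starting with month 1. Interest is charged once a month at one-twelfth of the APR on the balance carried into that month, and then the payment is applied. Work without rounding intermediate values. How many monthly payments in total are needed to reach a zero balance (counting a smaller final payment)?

37 months

Promo months 1–9 at r₀ = 0%/12 = 0; months 10+ at r₁ = 18.4%/12 = 0.0153333.
After month 9 (no interest yet): B = $7,250.00 − 9·$230.19 = $5,178.29.
Then at r₁ with $230.19/mo: n₂ = −ln(1 − r₁·B/P)/ln(1+r₁) ≈ 27.80 → 28 more payments.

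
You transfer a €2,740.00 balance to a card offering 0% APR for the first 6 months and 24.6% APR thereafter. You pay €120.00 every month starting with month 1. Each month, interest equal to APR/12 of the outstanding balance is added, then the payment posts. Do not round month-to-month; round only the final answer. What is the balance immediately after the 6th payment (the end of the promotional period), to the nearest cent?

Promo months 1–6 at r₀ = 0%/12 = 0; months 7+ at r₁ = 24.6%/12 = 0.0205.
After month 6 (no interest yet): B = €2,740.00 − 6·€120.00 = €2,020.00.

€2,020.00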